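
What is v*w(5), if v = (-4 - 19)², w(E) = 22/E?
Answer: 11638/5 ≈ 2327.6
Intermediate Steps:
v = 529 (v = (-23)² = 529)
v*w(5) = 529*(22/5) = 11638/5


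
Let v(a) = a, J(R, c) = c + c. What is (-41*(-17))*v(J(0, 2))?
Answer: 2788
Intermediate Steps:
J(R, c) = 2*c
(-41*(-17))*v(J(0, 2)) = (-41*(-17))*(2*2) = 697*4 = 2788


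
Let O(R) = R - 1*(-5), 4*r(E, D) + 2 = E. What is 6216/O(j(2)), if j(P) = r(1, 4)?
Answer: 24864/19 ≈ 1308.6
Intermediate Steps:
r(E, D) = -½ + E/4
j(P) = -¼ (j(P) = -½ + (¼)*1 = -½ + ¼ = -¼)
O(R) = 5 + R (O(R) = R + 5 = 5 + R)
6216/O(j(2)) = 6216/(5 - ¼) = 6216/(19/4) = 6216*(4/19) = 24864/19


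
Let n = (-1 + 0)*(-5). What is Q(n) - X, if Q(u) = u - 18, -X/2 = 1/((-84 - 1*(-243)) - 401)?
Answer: -1574/121 ≈ -13.008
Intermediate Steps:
X = 1/121 (X = -2/((-84 - 1*(-243)) - 401) = -2/((-84 + 243) - 401) = -2/(159 - 401) = -2/(-242) = -2*(-1/242) = 1/121 ≈ 0.0082645)
n = 5 (n = -1*(-5) = 5)
Q(u) = -18 + u
Q(n) - X = (-18 + 5) - 1*1/121 = -13 - 1/121 = -1574/121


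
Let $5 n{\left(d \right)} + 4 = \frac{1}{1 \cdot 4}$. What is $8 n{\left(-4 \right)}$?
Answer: $-6$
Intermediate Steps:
$n{\left(d \right)} = - \frac{3}{4}$ ($n{\left(d \right)} = - \frac{4}{5} + \frac{1}{5 \cdot 1 \cdot 4} = - \frac{4}{5} + \frac{1}{5 \cdot 4} = - \frac{4}{5} + \frac{1}{5} \cdot \frac{1}{4} = - \frac{4}{5} + \frac{1}{20} = - \frac{3}{4}$)
$8 n{\left(-4 \right)} = 8 \left(- \frac{3}{4}\right) = -6$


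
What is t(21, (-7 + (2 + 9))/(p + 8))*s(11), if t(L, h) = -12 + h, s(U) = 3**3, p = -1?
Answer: -2160/7 ≈ -308.57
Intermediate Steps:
s(U) = 27
t(21, (-7 + (2 + 9))/(p + 8))*s(11) = (-12 + (-7 + (2 + 9))/(-1 + 8))*27 = (-12 + (-7 + 11)/7)*27 = (-12 + 4*(1/7))*27 = (-12 + 4/7)*27 = -80/7*27 = -2160/7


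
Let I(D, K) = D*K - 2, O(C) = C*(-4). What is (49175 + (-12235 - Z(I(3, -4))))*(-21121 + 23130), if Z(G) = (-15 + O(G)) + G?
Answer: 74158217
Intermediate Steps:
O(C) = -4*C
I(D, K) = -2 + D*K
Z(G) = -15 - 3*G (Z(G) = (-15 - 4*G) + G = -15 - 3*G)
(49175 + (-12235 - Z(I(3, -4))))*(-21121 + 23130) = (49175 + (-12235 - (-15 - 3*(-2 + 3*(-4)))))*(-21121 + 23130) = (49175 + (-12235 - (-15 - 3*(-2 - 12))))*2009 = (49175 + (-12235 - (-15 - 3*(-14))))*2009 = (49175 + (-12235 - (-15 + 42)))*2009 = (49175 + (-12235 - 1*27))*2009 = (49175 + (-12235 - 27))*2009 = (49175 - 12262)*2009 = 36913*2009 = 74158217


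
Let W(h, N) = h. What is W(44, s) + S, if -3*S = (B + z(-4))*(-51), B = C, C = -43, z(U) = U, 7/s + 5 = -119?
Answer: -755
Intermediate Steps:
s = -7/124 (s = 7/(-5 - 119) = 7/(-124) = 7*(-1/124) = -7/124 ≈ -0.056452)
B = -43
S = -799 (S = -(-43 - 4)*(-51)/3 = -(-47)*(-51)/3 = -⅓*2397 = -799)
W(44, s) + S = 44 - 799 = -755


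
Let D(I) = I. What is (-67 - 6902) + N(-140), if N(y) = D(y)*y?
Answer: 12631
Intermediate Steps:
N(y) = y² (N(y) = y*y = y²)
(-67 - 6902) + N(-140) = (-67 - 6902) + (-140)² = -6969 + 19600 = 12631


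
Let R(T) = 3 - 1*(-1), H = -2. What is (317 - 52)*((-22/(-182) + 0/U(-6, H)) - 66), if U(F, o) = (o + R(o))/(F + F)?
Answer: -1588675/91 ≈ -17458.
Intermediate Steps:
R(T) = 4 (R(T) = 3 + 1 = 4)
U(F, o) = (4 + o)/(2*F) (U(F, o) = (o + 4)/(F + F) = (4 + o)/((2*F)) = (4 + o)*(1/(2*F)) = (4 + o)/(2*F))
(317 - 52)*((-22/(-182) + 0/U(-6, H)) - 66) = (317 - 52)*((-22/(-182) + 0/(((1/2)*(4 - 2)/(-6)))) - 66) = 265*((-22*(-1/182) + 0/(((1/2)*(-1/6)*2))) - 66) = 265*((11/91 + 0/(-1/6)) - 66) = 265*((11/91 + 0*(-6)) - 66) = 265*((11/91 + 0) - 66) = 265*(11/91 - 66) = 265*(-5995/91) = -1588675/91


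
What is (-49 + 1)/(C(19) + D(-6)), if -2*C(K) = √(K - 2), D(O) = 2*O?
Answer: 2304/559 - 96*√17/559 ≈ 3.4136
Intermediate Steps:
C(K) = -√(-2 + K)/2 (C(K) = -√(K - 2)/2 = -√(-2 + K)/2)
(-49 + 1)/(C(19) + D(-6)) = (-49 + 1)/(-√(-2 + 19)/2 + 2*(-6)) = -48/(-√17/2 - 12) = -48/(-12 - √17/2)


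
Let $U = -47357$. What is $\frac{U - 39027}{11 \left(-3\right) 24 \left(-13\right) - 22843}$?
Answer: $\frac{86384}{12547} \approx 6.8848$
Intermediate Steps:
$\frac{U - 39027}{11 \left(-3\right) 24 \left(-13\right) - 22843} = \frac{-47357 - 39027}{11 \left(-3\right) 24 \left(-13\right) - 22843} = - \frac{86384}{\left(-33\right) 24 \left(-13\right) - 22843} = - \frac{86384}{\left(-792\right) \left(-13\right) - 22843} = - \frac{86384}{10296 - 22843} = - \frac{86384}{-12547} = \left(-86384\right) \left(- \frac{1}{12547}\right) = \frac{86384}{12547}$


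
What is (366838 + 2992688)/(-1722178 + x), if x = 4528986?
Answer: 1679763/1403404 ≈ 1.1969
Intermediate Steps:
(366838 + 2992688)/(-1722178 + x) = (366838 + 2992688)/(-1722178 + 4528986) = 3359526/2806808 = 3359526*(1/2806808) = 1679763/1403404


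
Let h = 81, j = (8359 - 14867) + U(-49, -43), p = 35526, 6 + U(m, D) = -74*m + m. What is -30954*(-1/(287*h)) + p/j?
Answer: -11666048/1083753 ≈ -10.764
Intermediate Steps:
U(m, D) = -6 - 73*m (U(m, D) = -6 + (-74*m + m) = -6 - 73*m)
j = -2937 (j = (8359 - 14867) + (-6 - 73*(-49)) = -6508 + (-6 + 3577) = -6508 + 3571 = -2937)
-30954*(-1/(287*h)) + p/j = -30954/((-287*81)) + 35526/(-2937) = -30954/(-23247) + 35526*(-1/2937) = -30954*(-1/23247) - 11842/979 = 1474/1107 - 11842/979 = -11666048/1083753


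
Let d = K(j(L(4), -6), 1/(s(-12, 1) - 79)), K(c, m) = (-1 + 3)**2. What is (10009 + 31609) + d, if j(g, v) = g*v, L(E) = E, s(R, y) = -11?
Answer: 41622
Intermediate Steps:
K(c, m) = 4 (K(c, m) = 2**2 = 4)
d = 4
(10009 + 31609) + d = (10009 + 31609) + 4 = 41618 + 4 = 41622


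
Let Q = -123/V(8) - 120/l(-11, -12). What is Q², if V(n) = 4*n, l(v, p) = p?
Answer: 38809/1024 ≈ 37.899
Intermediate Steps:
Q = 197/32 (Q = -123/(4*8) - 120/(-12) = -123/32 - 120*(-1/12) = -123*1/32 + 10 = -123/32 + 10 = 197/32 ≈ 6.1563)
Q² = (197/32)² = 38809/1024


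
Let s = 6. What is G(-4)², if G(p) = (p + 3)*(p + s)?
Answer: 4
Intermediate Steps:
G(p) = (3 + p)*(6 + p) (G(p) = (p + 3)*(p + 6) = (3 + p)*(6 + p))
G(-4)² = (18 + (-4)² + 9*(-4))² = (18 + 16 - 36)² = (-2)² = 4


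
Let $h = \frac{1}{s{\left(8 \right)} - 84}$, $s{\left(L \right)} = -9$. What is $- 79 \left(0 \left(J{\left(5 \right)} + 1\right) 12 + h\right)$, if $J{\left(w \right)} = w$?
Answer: $\frac{79}{93} \approx 0.84946$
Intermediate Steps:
$h = - \frac{1}{93}$ ($h = \frac{1}{-9 - 84} = \frac{1}{-93} = - \frac{1}{93} \approx -0.010753$)
$- 79 \left(0 \left(J{\left(5 \right)} + 1\right) 12 + h\right) = - 79 \left(0 \left(5 + 1\right) 12 - \frac{1}{93}\right) = - 79 \left(0 \cdot 6 \cdot 12 - \frac{1}{93}\right) = - 79 \left(0 \cdot 12 - \frac{1}{93}\right) = - 79 \left(0 - \frac{1}{93}\right) = \left(-79\right) \left(- \frac{1}{93}\right) = \frac{79}{93}$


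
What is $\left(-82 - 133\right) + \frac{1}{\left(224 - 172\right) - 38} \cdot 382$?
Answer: $- \frac{1314}{7} \approx -187.71$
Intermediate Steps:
$\left(-82 - 133\right) + \frac{1}{\left(224 - 172\right) - 38} \cdot 382 = -215 + \frac{1}{\left(224 - 172\right) - 38} \cdot 382 = -215 + \frac{1}{52 - 38} \cdot 382 = -215 + \frac{1}{14} \cdot 382 = -215 + \frac{191}{7} = - \frac{1314}{7}$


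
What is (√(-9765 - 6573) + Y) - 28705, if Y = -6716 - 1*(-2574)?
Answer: -32847 + I*√16338 ≈ -32847.0 + 127.82*I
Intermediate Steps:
Y = -4142 (Y = -6716 + 2574 = -4142)
(√(-9765 - 6573) + Y) - 28705 = (√(-9765 - 6573) - 4142) - 28705 = (√(-16338) - 4142) - 28705 = (I*√16338 - 4142) - 28705 = (-4142 + I*√16338) - 28705 = -32847 + I*√16338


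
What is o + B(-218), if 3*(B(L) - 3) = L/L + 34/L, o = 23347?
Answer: 7635542/327 ≈ 23350.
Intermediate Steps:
B(L) = 10/3 + 34/(3*L) (B(L) = 3 + (L/L + 34/L)/3 = 3 + (1 + 34/L)/3 = 3 + (1/3 + 34/(3*L)) = 10/3 + 34/(3*L))
o + B(-218) = 23347 + (2/3)*(17 + 5*(-218))/(-218) = 23347 + (2/3)*(-1/218)*(17 - 1090) = 23347 + (2/3)*(-1/218)*(-1073) = 23347 + 1073/327 = 7635542/327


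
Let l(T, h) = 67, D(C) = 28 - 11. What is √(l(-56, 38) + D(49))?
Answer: 2*√21 ≈ 9.1651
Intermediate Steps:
D(C) = 17
√(l(-56, 38) + D(49)) = √(67 + 17) = √84 = 2*√21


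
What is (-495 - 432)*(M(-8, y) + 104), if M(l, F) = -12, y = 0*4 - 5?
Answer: -85284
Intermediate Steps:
y = -5 (y = 0 - 5 = -5)
(-495 - 432)*(M(-8, y) + 104) = (-495 - 432)*(-12 + 104) = -927*92 = -85284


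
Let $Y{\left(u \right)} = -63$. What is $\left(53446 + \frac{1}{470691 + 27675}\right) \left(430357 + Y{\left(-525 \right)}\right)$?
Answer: $\frac{5730584329332839}{249183} \approx 2.2997 \cdot 10^{10}$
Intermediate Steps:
$\left(53446 + \frac{1}{470691 + 27675}\right) \left(430357 + Y{\left(-525 \right)}\right) = \left(53446 + \frac{1}{470691 + 27675}\right) \left(430357 - 63\right) = \left(53446 + \frac{1}{498366}\right) 430294 = \frac{26635669237}{498366} \cdot 430294 = \frac{5730584329332839}{249183}$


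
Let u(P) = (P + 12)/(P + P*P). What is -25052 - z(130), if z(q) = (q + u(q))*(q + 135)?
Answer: -101335669/1703 ≈ -59504.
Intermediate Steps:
u(P) = (12 + P)/(P + P**2)
z(q) = (135 + q)*(q + (12 + q)/(q*(1 + q))) (z(q) = (q + (12 + q)/(q*(1 + q)))*(q + 135) = (q + (12 + q)/(q*(1 + q)))*(135 + q) = (135 + q)*(q + (12 + q)/(q*(1 + q))))
-25052 - z(130) = -25052 - (1620 + 130**4 + 136*130**2 + 136*130**3 + 147*130)/(130*(1 + 130)) = -25052 - (1620 + 285610000 + 136*16900 + 136*2197000 + 19110)/(130*131) = -25052 - (1620 + 285610000 + 2298400 + 298792000 + 19110)/(130*131) = -25052 - 586721130/(130*131) = -25052 - 1*58672113/1703 = -25052 - 58672113/1703 = -101335669/1703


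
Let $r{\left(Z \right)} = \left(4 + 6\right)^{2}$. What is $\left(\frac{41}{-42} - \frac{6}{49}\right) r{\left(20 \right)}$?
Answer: $- \frac{16150}{147} \approx -109.86$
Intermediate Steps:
$r{\left(Z \right)} = 100$ ($r{\left(Z \right)} = 10^{2} = 100$)
$\left(\frac{41}{-42} - \frac{6}{49}\right) r{\left(20 \right)} = \left(\frac{41}{-42} - \frac{6}{49}\right) 100 = \left(41 \left(- \frac{1}{42}\right) - \frac{6}{49}\right) 100 = \left(- \frac{41}{42} - \frac{6}{49}\right) 100 = \left(- \frac{323}{294}\right) 100 = - \frac{16150}{147}$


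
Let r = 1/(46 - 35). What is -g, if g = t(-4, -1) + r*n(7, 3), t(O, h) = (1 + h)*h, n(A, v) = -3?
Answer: 3/11 ≈ 0.27273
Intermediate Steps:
t(O, h) = h*(1 + h)
r = 1/11 ≈ 0.090909
g = -3/11 (g = -(1 - 1) + (1/11)*(-3) = -1*0 - 3/11 = 0 - 3/11 = -3/11 ≈ -0.27273)
-g = -1*(-3/11) = 3/11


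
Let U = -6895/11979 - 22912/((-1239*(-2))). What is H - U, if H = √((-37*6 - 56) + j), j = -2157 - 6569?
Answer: 48591443/4947327 + 2*I*√2251 ≈ 9.8218 + 94.889*I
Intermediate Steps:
j = -8726
H = 2*I*√2251 (H = √((-37*6 - 56) - 8726) = √((-222 - 56) - 8726) = √(-278 - 8726) = √(-9004) = 2*I*√2251 ≈ 94.889*I)
U = -48591443/4947327 (U = -6895*1/11979 - 22912/2478 = -6895/11979 - 22912*1/2478 = -6895/11979 - 11456/1239 = -48591443/4947327 ≈ -9.8218)
H - U = 2*I*√2251 - 1*(-48591443/4947327) = 2*I*√2251 + 48591443/4947327 = 48591443/4947327 + 2*I*√2251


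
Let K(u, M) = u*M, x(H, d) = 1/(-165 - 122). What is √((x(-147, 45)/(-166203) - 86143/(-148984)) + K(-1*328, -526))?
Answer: √242035635992944183884345868786/1184429280804 ≈ 415.37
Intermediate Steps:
x(H, d) = -1/287 (x(H, d) = 1/(-287) = -1/287)
K(u, M) = M*u
√((x(-147, 45)/(-166203) - 86143/(-148984)) + K(-1*328, -526)) = √((-1/287/(-166203) - 86143/(-148984)) - (-526)*328) = √((-1/287*(-1/166203) - 86143*(-1/148984)) - 526*(-328)) = √((1/47700261 + 86143/148984) + 172528) = √(4109043732307/7106575684824 + 172528) = √(1226087398795047379/7106575684824) = √242035635992944183884345868786/1184429280804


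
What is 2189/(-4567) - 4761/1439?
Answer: -24893458/6571913 ≈ -3.7879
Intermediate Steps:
2189/(-4567) - 4761/1439 = 2189*(-1/4567) - 4761*1/1439 = -2189/4567 - 4761/1439 = -24893458/6571913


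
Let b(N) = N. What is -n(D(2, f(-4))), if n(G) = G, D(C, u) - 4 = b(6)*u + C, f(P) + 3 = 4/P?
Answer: 18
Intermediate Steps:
f(P) = -3 + 4/P
D(C, u) = 4 + C + 6*u (D(C, u) = 4 + (6*u + C) = 4 + (C + 6*u) = 4 + C + 6*u)
-n(D(2, f(-4))) = -(4 + 2 + 6*(-3 + 4/(-4))) = -(4 + 2 + 6*(-3 + 4*(-¼))) = -(4 + 2 + 6*(-3 - 1)) = -(4 + 2 + 6*(-4)) = -(4 + 2 - 24) = -1*(-18) = 18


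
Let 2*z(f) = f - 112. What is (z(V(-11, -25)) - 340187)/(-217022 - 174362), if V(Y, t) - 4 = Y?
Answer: 680493/782768 ≈ 0.86934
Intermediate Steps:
V(Y, t) = 4 + Y
z(f) = -56 + f/2 (z(f) = (f - 112)/2 = (-112 + f)/2 = -56 + f/2)
(z(V(-11, -25)) - 340187)/(-217022 - 174362) = ((-56 + (4 - 11)/2) - 340187)/(-217022 - 174362) = ((-56 + (1/2)*(-7)) - 340187)/(-391384) = ((-56 - 7/2) - 340187)*(-1/391384) = (-119/2 - 340187)*(-1/391384) = -680493/2*(-1/391384) = 680493/782768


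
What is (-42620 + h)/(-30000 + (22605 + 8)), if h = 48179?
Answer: -5559/7387 ≈ -0.75254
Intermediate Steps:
(-42620 + h)/(-30000 + (22605 + 8)) = (-42620 + 48179)/(-30000 + (22605 + 8)) = 5559/(-30000 + 22613) = 5559/(-7387) = 5559*(-1/7387) = -5559/7387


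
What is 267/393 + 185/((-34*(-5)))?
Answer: 7873/4454 ≈ 1.7676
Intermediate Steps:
267/393 + 185/((-34*(-5))) = 267*(1/393) + 185/170 = 89/131 + 185*(1/170) = 89/131 + 37/34 = 7873/4454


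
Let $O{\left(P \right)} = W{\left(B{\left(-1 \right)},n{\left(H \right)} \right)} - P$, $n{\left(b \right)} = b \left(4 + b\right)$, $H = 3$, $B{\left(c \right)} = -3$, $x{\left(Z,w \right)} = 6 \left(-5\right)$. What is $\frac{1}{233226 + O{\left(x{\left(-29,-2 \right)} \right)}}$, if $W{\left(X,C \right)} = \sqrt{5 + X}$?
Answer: $\frac{116628}{27204180767} - \frac{\sqrt{2}}{54408361534} \approx 4.2871 \cdot 10^{-6}$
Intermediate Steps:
$x{\left(Z,w \right)} = -30$
$O{\left(P \right)} = \sqrt{2} - P$ ($O{\left(P \right)} = \sqrt{5 - 3} - P = \sqrt{2} - P$)
$\frac{1}{233226 + O{\left(x{\left(-29,-2 \right)} \right)}} = \frac{1}{233226 + \left(\sqrt{2} - -30\right)} = \frac{1}{233226 + \left(\sqrt{2} + 30\right)} = \frac{1}{233226 + \left(30 + \sqrt{2}\right)} = \frac{1}{233256 + \sqrt{2}}$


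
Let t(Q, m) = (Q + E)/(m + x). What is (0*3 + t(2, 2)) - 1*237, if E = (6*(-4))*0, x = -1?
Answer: -235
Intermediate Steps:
E = 0 (E = -24*0 = 0)
t(Q, m) = Q/(-1 + m) (t(Q, m) = (Q + 0)/(m - 1) = Q/(-1 + m))
(0*3 + t(2, 2)) - 1*237 = (0*3 + 2/(-1 + 2)) - 1*237 = (0 + 2/1) - 237 = (0 + 2*1) - 237 = (0 + 2) - 237 = 2 - 237 = -235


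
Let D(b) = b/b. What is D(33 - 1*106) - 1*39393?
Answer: -39392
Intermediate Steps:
D(b) = 1
D(33 - 1*106) - 1*39393 = 1 - 1*39393 = 1 - 39393 = -39392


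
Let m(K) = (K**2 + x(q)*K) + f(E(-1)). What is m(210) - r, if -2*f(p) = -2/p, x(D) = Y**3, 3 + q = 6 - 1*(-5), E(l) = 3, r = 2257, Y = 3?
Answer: 142540/3 ≈ 47513.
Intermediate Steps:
q = 8 (q = -3 + (6 - 1*(-5)) = -3 + (6 + 5) = -3 + 11 = 8)
x(D) = 27 (x(D) = 3**3 = 27)
f(p) = 1/p (f(p) = -(-1)/p = 1/p)
m(K) = 1/3 + K**2 + 27*K (m(K) = (K**2 + 27*K) + 1/3 = 1/3 + K**2 + 27*K)
m(210) - r = (1/3 + 210**2 + 27*210) - 1*2257 = (1/3 + 44100 + 5670) - 2257 = 149311/3 - 2257 = 142540/3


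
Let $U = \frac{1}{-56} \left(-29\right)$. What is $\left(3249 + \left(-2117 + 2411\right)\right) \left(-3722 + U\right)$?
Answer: $- \frac{738371829}{56} \approx -1.3185 \cdot 10^{7}$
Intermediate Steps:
$U = \frac{29}{56}$ ($U = \left(- \frac{1}{56}\right) \left(-29\right) = \frac{29}{56} \approx 0.51786$)
$\left(3249 + \left(-2117 + 2411\right)\right) \left(-3722 + U\right) = \left(3249 + \left(-2117 + 2411\right)\right) \left(-3722 + \frac{29}{56}\right) = \left(3249 + 294\right) \left(- \frac{208403}{56}\right) = 3543 \left(- \frac{208403}{56}\right) = - \frac{738371829}{56}$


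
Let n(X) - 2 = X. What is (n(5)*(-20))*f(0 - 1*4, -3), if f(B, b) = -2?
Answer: 280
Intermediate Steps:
n(X) = 2 + X
(n(5)*(-20))*f(0 - 1*4, -3) = ((2 + 5)*(-20))*(-2) = (7*(-20))*(-2) = -140*(-2) = 280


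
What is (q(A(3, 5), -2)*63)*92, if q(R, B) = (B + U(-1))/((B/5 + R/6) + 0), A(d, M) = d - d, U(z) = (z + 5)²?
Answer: -202860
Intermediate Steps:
U(z) = (5 + z)²
A(d, M) = 0
q(R, B) = (16 + B)/(B/5 + R/6) (q(R, B) = (B + (5 - 1)²)/((B/5 + R/6) + 0) = (B + 4²)/((B*(⅕) + R*(⅙)) + 0) = (B + 16)/((B/5 + R/6) + 0) = (16 + B)/(B/5 + R/6))
(q(A(3, 5), -2)*63)*92 = ((30*(16 - 2)/(5*0 + 6*(-2)))*63)*92 = ((30*14/(0 - 12))*63)*92 = ((30*14/(-12))*63)*92 = ((30*(-1/12)*14)*63)*92 = -35*63*92 = -2205*92 = -202860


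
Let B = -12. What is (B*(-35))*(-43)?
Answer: -18060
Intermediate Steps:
(B*(-35))*(-43) = -12*(-35)*(-43) = 420*(-43) = -18060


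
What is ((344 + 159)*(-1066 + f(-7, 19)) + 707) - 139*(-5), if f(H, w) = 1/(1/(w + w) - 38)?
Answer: -771729742/1443 ≈ -5.3481e+5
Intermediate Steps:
f(H, w) = 1/(-38 + 1/(2*w)) (f(H, w) = 1/(1/(2*w) - 38) = 1/(-38 + 1/(2*w)))
((344 + 159)*(-1066 + f(-7, 19)) + 707) - 139*(-5) = ((344 + 159)*(-1066 - 2*19/(-1 + 76*19)) + 707) - 139*(-5) = (503*(-1066 - 2*19/(-1 + 1444)) + 707) + 695 = (503*(-1066 - 2*19/1443) + 707) + 695 = (503*(-1066 - 2*19*1/1443) + 707) + 695 = (503*(-1066 - 38/1443) + 707) + 695 = (503*(-1538276/1443) + 707) + 695 = (-773752828/1443 + 707) + 695 = -772732627/1443 + 695 = -771729742/1443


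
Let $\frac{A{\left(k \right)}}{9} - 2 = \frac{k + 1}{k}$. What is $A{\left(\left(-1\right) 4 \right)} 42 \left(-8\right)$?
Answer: $-8316$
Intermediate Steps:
$A{\left(k \right)} = 18 + \frac{9 \left(1 + k\right)}{k}$ ($A{\left(k \right)} = 18 + 9 \frac{k + 1}{k} = 18 + 9 \frac{1 + k}{k} = 18 + \frac{9 \left(1 + k\right)}{k}$)
$A{\left(\left(-1\right) 4 \right)} 42 \left(-8\right) = \left(27 + \frac{9}{\left(-1\right) 4}\right) 42 \left(-8\right) = \left(27 + \frac{9}{-4}\right) 42 \left(-8\right) = \left(27 + 9 \left(- \frac{1}{4}\right)\right) 42 \left(-8\right) = \left(27 - \frac{9}{4}\right) 42 \left(-8\right) = \frac{99}{4} \cdot 42 \left(-8\right) = \frac{2079}{2} \left(-8\right) = -8316$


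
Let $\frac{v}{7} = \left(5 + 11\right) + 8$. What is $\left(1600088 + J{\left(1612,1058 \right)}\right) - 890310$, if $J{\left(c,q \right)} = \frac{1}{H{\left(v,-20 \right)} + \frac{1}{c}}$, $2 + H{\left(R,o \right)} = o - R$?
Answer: $\frac{217390094450}{306279} \approx 7.0978 \cdot 10^{5}$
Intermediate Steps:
$v = 168$ ($v = 7 \left(\left(5 + 11\right) + 8\right) = 7 \left(16 + 8\right) = 7 \cdot 24 = 168$)
$H{\left(R,o \right)} = -2 + o - R$ ($H{\left(R,o \right)} = -2 - \left(R - o\right) = -2 + o - R$)
$J{\left(c,q \right)} = \frac{1}{-190 + \frac{1}{c}}$ ($J{\left(c,q \right)} = \frac{1}{\left(-2 - 20 - 168\right) + \frac{1}{c}} = \frac{1}{-190 + \frac{1}{c}}$)
$\left(1600088 + J{\left(1612,1058 \right)}\right) - 890310 = \left(1600088 - \frac{1612}{-1 + 190 \cdot 1612}\right) - 890310 = \left(1600088 - \frac{1612}{-1 + 306280}\right) - 890310 = \left(1600088 - \frac{1612}{306279}\right) - 890310 = \frac{490073350940}{306279} - 890310 = \frac{217390094450}{306279}$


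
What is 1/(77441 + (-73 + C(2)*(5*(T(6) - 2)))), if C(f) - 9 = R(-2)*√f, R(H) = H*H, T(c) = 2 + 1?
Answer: 77413/5992771769 - 20*√2/5992771769 ≈ 1.2913e-5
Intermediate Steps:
T(c) = 3
R(H) = H²
C(f) = 9 + 4*√f (C(f) = 9 + (-2)²*√f = 9 + 4*√f)
1/(77441 + (-73 + C(2)*(5*(T(6) - 2)))) = 1/(77441 + (-73 + (9 + 4*√2)*(5*(3 - 2)))) = 1/(77441 + (-73 + (9 + 4*√2)*(5*1))) = 1/(77441 + (-73 + (9 + 4*√2)*5)) = 1/(77441 + (-73 + (45 + 20*√2))) = 1/(77441 + (-28 + 20*√2)) = 1/(77413 + 20*√2)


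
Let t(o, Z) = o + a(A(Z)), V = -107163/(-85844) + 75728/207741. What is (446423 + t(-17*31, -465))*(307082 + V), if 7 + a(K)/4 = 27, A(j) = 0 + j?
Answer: 610576804807387762442/4458329601 ≈ 1.3695e+11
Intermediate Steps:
A(j) = j
a(K) = 80 (a(K) = -28 + 4*27 = -28 + 108 = 80)
V = 28762943215/17833318404 (V = -107163*(-1/85844) + 75728*(1/207741) = 107163/85844 + 75728/207741 = 28762943215/17833318404 ≈ 1.6129)
t(o, Z) = 80 + o (t(o, Z) = o + 80 = 80 + o)
(446423 + t(-17*31, -465))*(307082 + V) = (446423 + (80 - 17*31))*(307082 + 28762943215/17833318404) = (446423 + (80 - 527))*(5476319845080343/17833318404) = (446423 - 447)*(5476319845080343/17833318404) = 445976*(5476319845080343/17833318404) = 610576804807387762442/4458329601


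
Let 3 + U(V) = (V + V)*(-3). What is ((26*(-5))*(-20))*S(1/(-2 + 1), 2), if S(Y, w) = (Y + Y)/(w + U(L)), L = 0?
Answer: 5200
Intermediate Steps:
U(V) = -3 - 6*V (U(V) = -3 + (V + V)*(-3) = -3 + (2*V)*(-3) = -3 - 6*V)
S(Y, w) = 2*Y/(-3 + w) (S(Y, w) = (Y + Y)/(w + (-3 - 6*0)) = (2*Y)/(w + (-3 + 0)) = (2*Y)/(w - 3) = (2*Y)/(-3 + w) = 2*Y/(-3 + w))
((26*(-5))*(-20))*S(1/(-2 + 1), 2) = ((26*(-5))*(-20))*(2/((-2 + 1)*(-3 + 2))) = (-130*(-20))*(2/(-1*(-1))) = 2600*(2*(-1)*(-1)) = 2600*2 = 5200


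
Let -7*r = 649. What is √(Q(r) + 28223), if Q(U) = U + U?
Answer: 9*√16961/7 ≈ 167.44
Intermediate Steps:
r = -649/7 (r = -⅐*649 = -649/7 ≈ -92.714)
Q(U) = 2*U
√(Q(r) + 28223) = √(2*(-649/7) + 28223) = √(-1298/7 + 28223) = √(196263/7) = 9*√16961/7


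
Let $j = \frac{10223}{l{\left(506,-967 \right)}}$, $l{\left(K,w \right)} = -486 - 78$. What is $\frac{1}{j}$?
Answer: $- \frac{564}{10223} \approx -0.05517$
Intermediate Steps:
$l{\left(K,w \right)} = -564$
$j = - \frac{10223}{564}$ ($j = \frac{10223}{-564} = 10223 \left(- \frac{1}{564}\right) = - \frac{10223}{564} \approx -18.126$)
$\frac{1}{j} = \frac{1}{- \frac{10223}{564}} = - \frac{564}{10223}$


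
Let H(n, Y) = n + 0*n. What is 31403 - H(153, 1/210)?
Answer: 31250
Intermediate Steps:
H(n, Y) = n (H(n, Y) = n + 0 = n)
31403 - H(153, 1/210) = 31403 - 1*153 = 31403 - 153 = 31250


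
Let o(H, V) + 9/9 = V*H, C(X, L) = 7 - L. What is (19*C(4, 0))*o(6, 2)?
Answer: 1463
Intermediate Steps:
o(H, V) = -1 + H*V (o(H, V) = -1 + V*H = -1 + H*V)
(19*C(4, 0))*o(6, 2) = (19*(7 - 1*0))*(-1 + 6*2) = (19*(7 + 0))*(-1 + 12) = (19*7)*11 = 133*11 = 1463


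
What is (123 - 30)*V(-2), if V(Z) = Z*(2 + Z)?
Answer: 0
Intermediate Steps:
(123 - 30)*V(-2) = (123 - 30)*(-2*(2 - 2)) = 93*(-2*0) = 93*0 = 0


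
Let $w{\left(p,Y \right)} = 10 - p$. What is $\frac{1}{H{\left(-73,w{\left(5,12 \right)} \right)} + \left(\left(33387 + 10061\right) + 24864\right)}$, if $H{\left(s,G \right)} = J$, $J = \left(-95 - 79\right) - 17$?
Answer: $\frac{1}{68121} \approx 1.468 \cdot 10^{-5}$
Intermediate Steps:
$J = -191$ ($J = -174 - 17 = -191$)
$H{\left(s,G \right)} = -191$
$\frac{1}{H{\left(-73,w{\left(5,12 \right)} \right)} + \left(\left(33387 + 10061\right) + 24864\right)} = \frac{1}{-191 + \left(\left(33387 + 10061\right) + 24864\right)} = \frac{1}{-191 + \left(43448 + 24864\right)} = \frac{1}{-191 + 68312} = \frac{1}{68121}$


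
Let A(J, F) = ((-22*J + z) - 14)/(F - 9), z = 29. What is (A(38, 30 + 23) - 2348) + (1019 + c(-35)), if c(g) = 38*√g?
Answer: -59297/44 + 38*I*√35 ≈ -1347.7 + 224.81*I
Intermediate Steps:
A(J, F) = (15 - 22*J)/(-9 + F) (A(J, F) = ((-22*J + 29) - 14)/(F - 9) = ((29 - 22*J) - 14)/(-9 + F) = (15 - 22*J)/(-9 + F))
(A(38, 30 + 23) - 2348) + (1019 + c(-35)) = ((15 - 22*38)/(-9 + (30 + 23)) - 2348) + (1019 + 38*√(-35)) = ((15 - 836)/(-9 + 53) - 2348) + (1019 + 38*(I*√35)) = (-821/44 - 2348) + (1019 + 38*I*√35) = -104133/44 + (1019 + 38*I*√35) = -59297/44 + 38*I*√35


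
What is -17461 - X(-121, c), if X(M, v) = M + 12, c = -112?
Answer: -17352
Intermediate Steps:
X(M, v) = 12 + M
-17461 - X(-121, c) = -17461 - (12 - 121) = -17461 - 1*(-109) = -17461 + 109 = -17352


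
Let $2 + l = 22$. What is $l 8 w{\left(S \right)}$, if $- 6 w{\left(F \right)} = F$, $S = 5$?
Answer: $- \frac{400}{3} \approx -133.33$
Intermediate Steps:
$l = 20$ ($l = -2 + 22 = 20$)
$w{\left(F \right)} = - \frac{F}{6}$
$l 8 w{\left(S \right)} = 20 \cdot 8 \left(\left(- \frac{1}{6}\right) 5\right) = 160 \left(- \frac{5}{6}\right) = - \frac{400}{3}$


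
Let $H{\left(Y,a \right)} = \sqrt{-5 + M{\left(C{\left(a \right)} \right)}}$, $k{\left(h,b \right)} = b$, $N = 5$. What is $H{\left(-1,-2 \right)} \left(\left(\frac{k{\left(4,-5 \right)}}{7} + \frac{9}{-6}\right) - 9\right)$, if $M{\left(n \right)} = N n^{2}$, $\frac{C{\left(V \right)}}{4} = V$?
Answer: $- \frac{471 \sqrt{35}}{14} \approx -199.03$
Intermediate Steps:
$C{\left(V \right)} = 4 V$
$M{\left(n \right)} = 5 n^{2}$
$H{\left(Y,a \right)} = \sqrt{-5 + 80 a^{2}}$ ($H{\left(Y,a \right)} = \sqrt{-5 + 5 \left(4 a\right)^{2}} = \sqrt{-5 + 5 \cdot 16 a^{2}} = \sqrt{-5 + 80 a^{2}}$)
$H{\left(-1,-2 \right)} \left(\left(\frac{k{\left(4,-5 \right)}}{7} + \frac{9}{-6}\right) - 9\right) = \sqrt{-5 + 80 \left(-2\right)^{2}} \left(\left(- \frac{5}{7} + \frac{9}{-6}\right) - 9\right) = \sqrt{-5 + 80 \cdot 4} \left(\left(\left(-5\right) \frac{1}{7} + 9 \left(- \frac{1}{6}\right)\right) - 9\right) = \sqrt{-5 + 320} \left(\left(- \frac{5}{7} - \frac{3}{2}\right) - 9\right) = \sqrt{315} \left(- \frac{31}{14} - 9\right) = 3 \sqrt{35} \left(- \frac{157}{14}\right) = - \frac{471 \sqrt{35}}{14}$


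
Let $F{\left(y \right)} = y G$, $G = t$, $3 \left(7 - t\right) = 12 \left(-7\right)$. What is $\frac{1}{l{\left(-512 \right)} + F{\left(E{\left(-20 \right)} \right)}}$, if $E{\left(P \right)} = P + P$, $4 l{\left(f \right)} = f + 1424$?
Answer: $- \frac{1}{1172} \approx -0.00085324$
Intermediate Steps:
$l{\left(f \right)} = 356 + \frac{f}{4}$ ($l{\left(f \right)} = \frac{f + 1424}{4} = \frac{1424 + f}{4} = 356 + \frac{f}{4}$)
$t = 35$ ($t = 7 - \frac{12 \left(-7\right)}{3} = 7 - -28 = 7 + 28 = 35$)
$G = 35$
$E{\left(P \right)} = 2 P$
$F{\left(y \right)} = 35 y$ ($F{\left(y \right)} = y 35 = 35 y$)
$\frac{1}{l{\left(-512 \right)} + F{\left(E{\left(-20 \right)} \right)}} = \frac{1}{\left(356 + \frac{1}{4} \left(-512\right)\right) + 35 \cdot 2 \left(-20\right)} = \frac{1}{\left(356 - 128\right) + 35 \left(-40\right)} = \frac{1}{228 - 1400} = \frac{1}{-1172} = - \frac{1}{1172}$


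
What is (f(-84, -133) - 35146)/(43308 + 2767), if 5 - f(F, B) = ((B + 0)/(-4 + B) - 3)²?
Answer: -34717827/45514825 ≈ -0.76278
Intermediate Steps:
f(F, B) = 5 - (-3 + B/(-4 + B))² (f(F, B) = 5 - ((B + 0)/(-4 + B) - 3)² = 5 - (B/(-4 + B) - 3)² = 5 - (-3 + B/(-4 + B))²)
(f(-84, -133) - 35146)/(43308 + 2767) = ((-64 + (-133)² + 8*(-133))/(16 + (-133)² - 8*(-133)) - 35146)/(43308 + 2767) = ((-64 + 17689 - 1064)/(16 + 17689 + 1064) - 35146)/46075 = (16561/18769 - 35146)*(1/46075) = -659638713/18769*1/46075 = -34717827/45514825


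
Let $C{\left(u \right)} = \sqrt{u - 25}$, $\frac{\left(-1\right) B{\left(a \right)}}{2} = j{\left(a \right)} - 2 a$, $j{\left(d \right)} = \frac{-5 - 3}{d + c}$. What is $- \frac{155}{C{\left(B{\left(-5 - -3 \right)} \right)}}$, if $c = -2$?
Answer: $\frac{155 i \sqrt{37}}{37} \approx 25.482 i$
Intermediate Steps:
$j{\left(d \right)} = - \frac{8}{-2 + d}$ ($j{\left(d \right)} = \frac{-5 - 3}{d - 2} = - \frac{8}{-2 + d}$)
$B{\left(a \right)} = 4 a + \frac{16}{-2 + a}$ ($B{\left(a \right)} = - 2 \left(- \frac{8}{-2 + a} - 2 a\right) = 4 a + \frac{16}{-2 + a}$)
$C{\left(u \right)} = \sqrt{-25 + u}$
$- \frac{155}{C{\left(B{\left(-5 - -3 \right)} \right)}} = - \frac{155}{\sqrt{-25 + \frac{4 \left(4 + \left(-5 - -3\right) \left(-2 - 2\right)\right)}{-2 - 2}}} = - \frac{155}{\sqrt{-25 + \frac{4 \left(4 + \left(-5 + 3\right) \left(-2 + \left(-5 + 3\right)\right)\right)}{-2 + \left(-5 + 3\right)}}} = - \frac{155}{\sqrt{-25 + \frac{4 \left(4 - 2 \left(-2 - 2\right)\right)}{-2 - 2}}} = - \frac{155}{\sqrt{-25 + \frac{4 \left(4 - -8\right)}{-4}}} = - \frac{155}{\sqrt{-25 + 4 \left(- \frac{1}{4}\right) \left(4 + 8\right)}} = - \frac{155}{\sqrt{-25 + 4 \left(- \frac{1}{4}\right) 12}} = - \frac{155}{\sqrt{-25 - 12}} = - \frac{155}{\sqrt{-37}} = - \frac{155}{i \sqrt{37}} = - 155 \left(- \frac{i \sqrt{37}}{37}\right) = \frac{155 i \sqrt{37}}{37}$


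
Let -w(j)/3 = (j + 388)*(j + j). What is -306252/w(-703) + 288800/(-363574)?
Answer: -7565961982/13418607405 ≈ -0.56384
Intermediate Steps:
w(j) = -6*j*(388 + j) (w(j) = -3*(j + 388)*(j + j) = -3*(388 + j)*2*j = -6*j*(388 + j))
-306252/w(-703) + 288800/(-363574) = -306252*1/(4218*(388 - 703)) + 288800/(-363574) = -306252/((-6*(-703)*(-315))) + 288800*(-1/363574) = -306252/(-1328670) - 144400/181787 = -306252*(-1/1328670) - 144400/181787 = 17014/73815 - 144400/181787 = -7565961982/13418607405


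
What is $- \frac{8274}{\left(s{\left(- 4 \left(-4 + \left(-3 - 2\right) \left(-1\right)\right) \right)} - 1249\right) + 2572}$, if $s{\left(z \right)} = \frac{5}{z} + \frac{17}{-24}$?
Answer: $- \frac{198576}{31705} \approx -6.2632$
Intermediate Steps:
$s{\left(z \right)} = - \frac{17}{24} + \frac{5}{z}$ ($s{\left(z \right)} = \frac{5}{z} + 17 \left(- \frac{1}{24}\right) = \frac{5}{z} - \frac{17}{24} = - \frac{17}{24} + \frac{5}{z}$)
$- \frac{8274}{\left(s{\left(- 4 \left(-4 + \left(-3 - 2\right) \left(-1\right)\right) \right)} - 1249\right) + 2572} = - \frac{8274}{\left(\left(- \frac{17}{24} + \frac{5}{\left(-4\right) \left(-4 + \left(-3 - 2\right) \left(-1\right)\right)}\right) - 1249\right) + 2572} = - \frac{8274}{\left(\left(- \frac{17}{24} + \frac{5}{\left(-4\right) \left(-4 - -5\right)}\right) - 1249\right) + 2572} = - \frac{8274}{\left(\left(- \frac{17}{24} + \frac{5}{\left(-4\right) \left(-4 + 5\right)}\right) - 1249\right) + 2572} = - \frac{8274}{\left(\left(- \frac{17}{24} + \frac{5}{\left(-4\right) 1}\right) - 1249\right) + 2572} = - \frac{8274}{\left(\left(- \frac{17}{24} + \frac{5}{-4}\right) - 1249\right) + 2572} = - \frac{8274}{\left(\left(- \frac{17}{24} + 5 \left(- \frac{1}{4}\right)\right) - 1249\right) + 2572} = - \frac{8274}{\left(\left(- \frac{17}{24} - \frac{5}{4}\right) - 1249\right) + 2572} = - \frac{8274}{\left(- \frac{47}{24} - 1249\right) + 2572} = - \frac{8274}{- \frac{30023}{24} + 2572} = - \frac{8274}{\frac{31705}{24}} = \left(-8274\right) \frac{24}{31705} = - \frac{198576}{31705}$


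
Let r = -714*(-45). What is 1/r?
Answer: 1/32130 ≈ 3.1124e-5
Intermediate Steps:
r = 32130
1/r = 1/32130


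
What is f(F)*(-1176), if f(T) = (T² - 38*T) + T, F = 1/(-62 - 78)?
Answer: -15543/50 ≈ -310.86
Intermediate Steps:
F = -1/140 (F = 1/(-140) = -1/140 ≈ -0.0071429)
f(T) = T² - 37*T
f(F)*(-1176) = -(-37 - 1/140)/140*(-1176) = -1/140*(-5181/140)*(-1176) = (5181/19600)*(-1176) = -15543/50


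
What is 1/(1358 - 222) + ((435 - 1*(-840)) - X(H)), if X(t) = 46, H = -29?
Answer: 1396145/1136 ≈ 1229.0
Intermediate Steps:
1/(1358 - 222) + ((435 - 1*(-840)) - X(H)) = 1/(1358 - 222) + ((435 - 1*(-840)) - 1*46) = 1/1136 + ((435 + 840) - 46) = 1/1136 + (1275 - 46) = 1/1136 + 1229 = 1396145/1136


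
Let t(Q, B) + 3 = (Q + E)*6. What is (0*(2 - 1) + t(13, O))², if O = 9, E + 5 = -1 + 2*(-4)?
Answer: 81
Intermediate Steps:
E = -14 (E = -5 + (-1 + 2*(-4)) = -5 + (-1 - 8) = -5 - 9 = -14)
t(Q, B) = -87 + 6*Q (t(Q, B) = -3 + (Q - 14)*6 = -3 + (-14 + Q)*6 = -3 + (-84 + 6*Q) = -87 + 6*Q)
(0*(2 - 1) + t(13, O))² = (0*(2 - 1) + (-87 + 6*13))² = (0*1 + (-87 + 78))² = (0 - 9)² = (-9)² = 81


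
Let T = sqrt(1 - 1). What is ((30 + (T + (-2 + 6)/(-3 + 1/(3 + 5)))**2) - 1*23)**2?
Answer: 22344529/279841 ≈ 79.847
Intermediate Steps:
T = 0 (T = sqrt(0) = 0)
((30 + (T + (-2 + 6)/(-3 + 1/(3 + 5)))**2) - 1*23)**2 = ((30 + (0 + (-2 + 6)/(-3 + 1/(3 + 5)))**2) - 1*23)**2 = ((30 + (0 + 4/(-3 + 1/8))**2) - 23)**2 = ((30 + (0 + 4/(-23/8))**2) - 23)**2 = ((30 + (0 + 4*(-8/23))**2) - 23)**2 = ((30 + (0 - 32/23)**2) - 23)**2 = ((30 + (-32/23)**2) - 23)**2 = ((30 + 1024/529) - 23)**2 = (16894/529 - 23)**2 = (4727/529)**2 = 22344529/279841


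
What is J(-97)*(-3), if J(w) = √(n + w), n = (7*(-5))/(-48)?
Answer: -I*√13863/4 ≈ -29.435*I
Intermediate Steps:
n = 35/48 (n = -35*(-1/48) = 35/48 ≈ 0.72917)
J(w) = √(35/48 + w)
J(-97)*(-3) = (√(105 + 144*(-97))/12)*(-3) = (√(105 - 13968)/12)*(-3) = (√(-13863)/12)*(-3) = ((I*√13863)/12)*(-3) = (I*√13863/12)*(-3) = -I*√13863/4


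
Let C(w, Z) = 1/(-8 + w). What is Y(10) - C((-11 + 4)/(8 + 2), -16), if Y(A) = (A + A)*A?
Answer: 17410/87 ≈ 200.11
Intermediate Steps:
Y(A) = 2*A² (Y(A) = (2*A)*A = 2*A²)
Y(10) - C((-11 + 4)/(8 + 2), -16) = 2*10² - 1/(-8 + (-11 + 4)/(8 + 2)) = 2*100 - 1/(-8 - 7/10) = 200 - 1/(-8 - 7*⅒) = 200 - 1/(-8 - 7/10) = 200 - 1/(-87/10) = 200 - 1*(-10/87) = 200 + 10/87 = 17410/87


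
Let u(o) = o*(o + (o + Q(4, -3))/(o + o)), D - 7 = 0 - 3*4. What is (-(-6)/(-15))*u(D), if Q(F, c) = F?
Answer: -49/5 ≈ -9.8000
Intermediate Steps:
D = -5 (D = 7 + (0 - 3*4) = 7 + (0 - 12) = 7 - 12 = -5)
u(o) = o*(o + (4 + o)/(2*o)) (u(o) = o*(o + (o + 4)/(o + o)) = o*(o + (4 + o)/((2*o))) = o*(o + (4 + o)*(1/(2*o))) = o*(o + (4 + o)/(2*o)))
(-(-6)/(-15))*u(D) = (-(-6)/(-15))*(2 + (-5)**2 + (1/2)*(-5)) = (-(-6)*(-1)/15)*(2 + 25 - 5/2) = -1*2/5*(49/2) = -2/5*49/2 = -49/5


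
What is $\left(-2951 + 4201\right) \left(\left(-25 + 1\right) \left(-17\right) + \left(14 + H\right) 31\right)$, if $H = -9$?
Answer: $703750$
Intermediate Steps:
$\left(-2951 + 4201\right) \left(\left(-25 + 1\right) \left(-17\right) + \left(14 + H\right) 31\right) = \left(-2951 + 4201\right) \left(\left(-25 + 1\right) \left(-17\right) + \left(14 - 9\right) 31\right) = 1250 \left(\left(-24\right) \left(-17\right) + 5 \cdot 31\right) = 1250 \left(408 + 155\right) = 1250 \cdot 563 = 703750$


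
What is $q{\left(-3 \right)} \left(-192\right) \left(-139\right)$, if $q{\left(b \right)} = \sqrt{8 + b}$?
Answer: $26688 \sqrt{5} \approx 59676.0$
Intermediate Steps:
$q{\left(-3 \right)} \left(-192\right) \left(-139\right) = \sqrt{8 - 3} \left(-192\right) \left(-139\right) = \sqrt{5} \left(-192\right) \left(-139\right) = - 192 \sqrt{5} \left(-139\right) = 26688 \sqrt{5}$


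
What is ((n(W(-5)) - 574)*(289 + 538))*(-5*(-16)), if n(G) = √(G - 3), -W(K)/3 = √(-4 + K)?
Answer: -37975840 + 66160*√(-3 - 9*I) ≈ -3.7857e+7 - 1.6531e+5*I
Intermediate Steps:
W(K) = -3*√(-4 + K)
n(G) = √(-3 + G)
((n(W(-5)) - 574)*(289 + 538))*(-5*(-16)) = ((√(-3 - 3*√(-4 - 5)) - 574)*(289 + 538))*(-5*(-16)) = ((√(-3 - 9*I) - 574)*827)*80 = ((-574 + √(-3 - 9*I))*827)*80 = (-474698 + 827*√(-3 - 9*I))*80 = -37975840 + 66160*√(-3 - 9*I)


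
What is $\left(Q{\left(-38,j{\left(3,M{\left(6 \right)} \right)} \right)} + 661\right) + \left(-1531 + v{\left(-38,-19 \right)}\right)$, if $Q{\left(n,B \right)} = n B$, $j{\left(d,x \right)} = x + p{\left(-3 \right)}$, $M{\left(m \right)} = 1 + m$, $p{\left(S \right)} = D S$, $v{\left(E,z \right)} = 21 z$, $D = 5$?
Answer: $-965$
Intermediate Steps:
$p{\left(S \right)} = 5 S$
$j{\left(d,x \right)} = -15 + x$ ($j{\left(d,x \right)} = x + 5 \left(-3\right) = x - 15 = -15 + x$)
$Q{\left(n,B \right)} = B n$
$\left(Q{\left(-38,j{\left(3,M{\left(6 \right)} \right)} \right)} + 661\right) + \left(-1531 + v{\left(-38,-19 \right)}\right) = \left(\left(-15 + \left(1 + 6\right)\right) \left(-38\right) + 661\right) + \left(-1531 + 21 \left(-19\right)\right) = \left(\left(-15 + 7\right) \left(-38\right) + 661\right) - 1930 = \left(\left(-8\right) \left(-38\right) + 661\right) - 1930 = \left(304 + 661\right) - 1930 = 965 - 1930 = -965$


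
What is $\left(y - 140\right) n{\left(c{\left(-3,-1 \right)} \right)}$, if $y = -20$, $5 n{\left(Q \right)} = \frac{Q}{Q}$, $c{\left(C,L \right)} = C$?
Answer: $-32$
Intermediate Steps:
$n{\left(Q \right)} = \frac{1}{5}$ ($n{\left(Q \right)} = \frac{Q \frac{1}{Q}}{5} = \frac{1}{5} \cdot 1 = \frac{1}{5}$)
$\left(y - 140\right) n{\left(c{\left(-3,-1 \right)} \right)} = \left(-20 - 140\right) \frac{1}{5} = \left(-160\right) \frac{1}{5} = -32$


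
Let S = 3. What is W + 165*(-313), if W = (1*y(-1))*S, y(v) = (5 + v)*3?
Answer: -51609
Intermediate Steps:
y(v) = 15 + 3*v
W = 36 (W = (1*(15 + 3*(-1)))*3 = (1*(15 - 3))*3 = (1*12)*3 = 12*3 = 36)
W + 165*(-313) = 36 + 165*(-313) = 36 - 51645 = -51609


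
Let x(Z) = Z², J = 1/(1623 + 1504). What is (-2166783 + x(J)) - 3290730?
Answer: -53364266133176/9778129 ≈ -5.4575e+6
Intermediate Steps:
J = 1/3127 ≈ 0.00031980
(-2166783 + x(J)) - 3290730 = (-2166783 + (1/3127)²) - 3290730 = (-2166783 + 1/9778129) - 3290730 = -21187083689006/9778129 - 3290730 = -53364266133176/9778129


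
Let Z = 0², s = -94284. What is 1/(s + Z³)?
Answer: -1/94284 ≈ -1.0606e-5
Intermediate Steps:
Z = 0
1/(s + Z³) = 1/(-94284 + 0³) = 1/(-94284 + 0) = 1/(-94284) = -1/94284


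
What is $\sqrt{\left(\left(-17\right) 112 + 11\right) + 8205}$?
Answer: $2 \sqrt{1578} \approx 79.448$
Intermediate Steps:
$\sqrt{\left(\left(-17\right) 112 + 11\right) + 8205} = \sqrt{\left(-1904 + 11\right) + 8205} = \sqrt{-1893 + 8205} = \sqrt{6312} = 2 \sqrt{1578}$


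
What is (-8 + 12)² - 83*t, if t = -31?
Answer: 2589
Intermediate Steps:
(-8 + 12)² - 83*t = (-8 + 12)² - 83*(-31) = 4² + 2573 = 16 + 2573 = 2589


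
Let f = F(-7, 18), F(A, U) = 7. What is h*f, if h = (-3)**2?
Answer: 63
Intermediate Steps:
h = 9
f = 7
h*f = 9*7 = 63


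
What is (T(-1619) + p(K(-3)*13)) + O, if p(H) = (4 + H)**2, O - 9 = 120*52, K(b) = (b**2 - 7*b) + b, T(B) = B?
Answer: 130655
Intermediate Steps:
K(b) = b**2 - 6*b
O = 6249 (O = 9 + 120*52 = 9 + 6240 = 6249)
(T(-1619) + p(K(-3)*13)) + O = (-1619 + (4 - 3*(-6 - 3)*13)**2) + 6249 = (-1619 + (4 - 3*(-9)*13)**2) + 6249 = (-1619 + (4 + 27*13)**2) + 6249 = (-1619 + (4 + 351)**2) + 6249 = (-1619 + 355**2) + 6249 = (-1619 + 126025) + 6249 = 124406 + 6249 = 130655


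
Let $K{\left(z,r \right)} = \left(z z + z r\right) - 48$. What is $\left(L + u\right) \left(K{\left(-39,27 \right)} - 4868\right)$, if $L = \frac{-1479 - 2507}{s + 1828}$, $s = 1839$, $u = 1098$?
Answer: $- \frac{17891546240}{3667} \approx -4.8791 \cdot 10^{6}$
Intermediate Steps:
$K{\left(z,r \right)} = -48 + z^{2} + r z$ ($K{\left(z,r \right)} = \left(z^{2} + r z\right) - 48 = -48 + z^{2} + r z$)
$L = - \frac{3986}{3667}$ ($L = \frac{-1479 - 2507}{1839 + 1828} = - \frac{3986}{3667} \approx -1.087$)
$\left(L + u\right) \left(K{\left(-39,27 \right)} - 4868\right) = \left(- \frac{3986}{3667} + 1098\right) \left(\left(-48 + \left(-39\right)^{2} + 27 \left(-39\right)\right) - 4868\right) = \frac{4022380 \left(\left(-48 + 1521 - 1053\right) - 4868\right)}{3667} = \frac{4022380 \left(420 - 4868\right)}{3667} = \frac{4022380}{3667} \left(-4448\right) = - \frac{17891546240}{3667}$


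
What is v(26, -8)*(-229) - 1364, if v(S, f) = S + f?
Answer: -5486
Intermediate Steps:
v(26, -8)*(-229) - 1364 = (26 - 8)*(-229) - 1364 = 18*(-229) - 1364 = -4122 - 1364 = -5486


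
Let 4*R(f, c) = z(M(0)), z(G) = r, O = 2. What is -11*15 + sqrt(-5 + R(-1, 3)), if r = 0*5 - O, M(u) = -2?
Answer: -165 + I*sqrt(22)/2 ≈ -165.0 + 2.3452*I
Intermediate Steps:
r = -2 (r = 0*5 - 1*2 = 0 - 2 = -2)
z(G) = -2
R(f, c) = -1/2 (R(f, c) = (1/4)*(-2) = -1/2)
-11*15 + sqrt(-5 + R(-1, 3)) = -11*15 + sqrt(-5 - 1/2) = -165 + sqrt(-11/2) = -165 + I*sqrt(22)/2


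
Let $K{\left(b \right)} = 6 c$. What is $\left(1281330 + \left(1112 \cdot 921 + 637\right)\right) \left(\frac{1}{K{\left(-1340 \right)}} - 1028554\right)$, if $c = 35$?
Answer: $- \frac{498113261298341}{210} \approx -2.372 \cdot 10^{12}$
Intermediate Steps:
$K{\left(b \right)} = 210$ ($K{\left(b \right)} = 6 \cdot 35 = 210$)
$\left(1281330 + \left(1112 \cdot 921 + 637\right)\right) \left(\frac{1}{K{\left(-1340 \right)}} - 1028554\right) = \left(1281330 + \left(1112 \cdot 921 + 637\right)\right) \left(\frac{1}{210} - 1028554\right) = \left(1281330 + \left(1024152 + 637\right)\right) \left(\frac{1}{210} - 1028554\right) = \left(1281330 + 1024789\right) \left(- \frac{215996339}{210}\right) = 2306119 \left(- \frac{215996339}{210}\right) = - \frac{498113261298341}{210}$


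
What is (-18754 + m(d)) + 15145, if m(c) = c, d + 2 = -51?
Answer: -3662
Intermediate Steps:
d = -53 (d = -2 - 51 = -53)
(-18754 + m(d)) + 15145 = (-18754 - 53) + 15145 = -18807 + 15145 = -3662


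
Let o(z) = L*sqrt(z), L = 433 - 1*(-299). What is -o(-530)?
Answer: -732*I*sqrt(530) ≈ -16852.0*I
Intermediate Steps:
L = 732 (L = 433 + 299 = 732)
o(z) = 732*sqrt(z)
-o(-530) = -732*sqrt(-530) = -732*I*sqrt(530)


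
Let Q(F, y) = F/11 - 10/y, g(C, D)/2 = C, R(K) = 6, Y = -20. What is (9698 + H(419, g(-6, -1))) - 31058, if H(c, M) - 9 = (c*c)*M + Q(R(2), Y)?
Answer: -46817803/22 ≈ -2.1281e+6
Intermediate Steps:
g(C, D) = 2*C
Q(F, y) = -10/y + F/11 (Q(F, y) = F*(1/11) - 10/y = F/11 - 10/y = -10/y + F/11)
H(c, M) = 221/22 + M*c² (H(c, M) = 9 + ((c*c)*M + (-10/(-20) + (1/11)*6)) = 9 + (c²*M + (-10*(-1/20) + 6/11)) = 9 + (M*c² + (½ + 6/11)) = 9 + (M*c² + 23/22) = 9 + (23/22 + M*c²) = 221/22 + M*c²)
(9698 + H(419, g(-6, -1))) - 31058 = (9698 + (221/22 + (2*(-6))*419²)) - 31058 = (9698 + (221/22 - 12*175561)) - 31058 = (9698 + (221/22 - 2106732)) - 31058 = (9698 - 46347883/22) - 31058 = -46134527/22 - 31058 = -46817803/22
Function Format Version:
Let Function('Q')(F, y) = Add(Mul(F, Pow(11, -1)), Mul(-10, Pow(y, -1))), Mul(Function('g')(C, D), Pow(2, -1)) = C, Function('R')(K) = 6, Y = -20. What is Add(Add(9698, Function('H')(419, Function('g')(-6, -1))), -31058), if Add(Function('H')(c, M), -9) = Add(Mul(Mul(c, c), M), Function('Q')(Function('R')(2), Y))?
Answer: Rational(-46817803, 22) ≈ -2.1281e+6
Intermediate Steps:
Function('g')(C, D) = Mul(2, C)
Function('Q')(F, y) = Add(Mul(-10, Pow(y, -1)), Mul(Rational(1, 11), F)) (Function('Q')(F, y) = Add(Mul(F, Rational(1, 11)), Mul(-10, Pow(y, -1))) = Add(Mul(Rational(1, 11), F), Mul(-10, Pow(y, -1))) = Add(Mul(-10, Pow(y, -1)), Mul(Rational(1, 11), F)))
Function('H')(c, M) = Add(Rational(221, 22), Mul(M, Pow(c, 2))) (Function('H')(c, M) = Add(9, Add(Mul(Mul(c, c), M), Add(Mul(-10, Pow(-20, -1)), Mul(Rational(1, 11), 6)))) = Add(9, Add(Mul(Pow(c, 2), M), Add(Mul(-10, Rational(-1, 20)), Rational(6, 11)))) = Add(9, Add(Mul(M, Pow(c, 2)), Add(Rational(1, 2), Rational(6, 11)))) = Add(9, Add(Mul(M, Pow(c, 2)), Rational(23, 22))) = Add(9, Add(Rational(23, 22), Mul(M, Pow(c, 2)))) = Add(Rational(221, 22), Mul(M, Pow(c, 2))))
Add(Add(9698, Function('H')(419, Function('g')(-6, -1))), -31058) = Add(Add(9698, Add(Rational(221, 22), Mul(Mul(2, -6), Pow(419, 2)))), -31058) = Add(Add(9698, Add(Rational(221, 22), Mul(-12, 175561))), -31058) = Add(Add(9698, Add(Rational(221, 22), -2106732)), -31058) = Add(Add(9698, Rational(-46347883, 22)), -31058) = Add(Rational(-46134527, 22), -31058) = Rational(-46817803, 22)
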